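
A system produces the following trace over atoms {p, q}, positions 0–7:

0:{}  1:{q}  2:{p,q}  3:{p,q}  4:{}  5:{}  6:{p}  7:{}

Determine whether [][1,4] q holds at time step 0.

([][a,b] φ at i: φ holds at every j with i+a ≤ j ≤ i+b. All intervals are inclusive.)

Check q at every j in [1,4]:
  j=1: true
  j=2: true
  j=3: true
  j=4: false
Fails at j=4 → formula fails.

Does not hold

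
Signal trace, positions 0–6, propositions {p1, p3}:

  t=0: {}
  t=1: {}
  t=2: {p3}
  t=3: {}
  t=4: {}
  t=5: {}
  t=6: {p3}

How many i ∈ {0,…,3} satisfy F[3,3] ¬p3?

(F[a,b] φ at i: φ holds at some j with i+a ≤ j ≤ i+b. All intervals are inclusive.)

Evaluate at each i in [0,3]:
  i=0: ✓ (witness j=3)
  i=1: ✓ (witness j=4)
  i=2: ✓ (witness j=5)
  i=3: ✗ (none in [6,6])
Positions where it holds: {0, 1, 2} → 3.

3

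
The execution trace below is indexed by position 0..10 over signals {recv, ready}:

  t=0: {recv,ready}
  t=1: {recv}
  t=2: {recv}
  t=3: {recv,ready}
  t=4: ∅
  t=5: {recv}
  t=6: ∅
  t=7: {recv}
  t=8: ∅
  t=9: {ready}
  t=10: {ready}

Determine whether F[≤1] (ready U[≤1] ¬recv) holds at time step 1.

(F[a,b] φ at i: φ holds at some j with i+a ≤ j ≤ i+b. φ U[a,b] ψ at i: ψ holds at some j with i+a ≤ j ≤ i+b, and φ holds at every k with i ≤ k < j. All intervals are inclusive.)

Does not hold

Check (ready U[≤1] ¬recv) at each j in [1,2]:
  j=1: fails
  j=2: fails
No position in the window satisfies it → formula fails.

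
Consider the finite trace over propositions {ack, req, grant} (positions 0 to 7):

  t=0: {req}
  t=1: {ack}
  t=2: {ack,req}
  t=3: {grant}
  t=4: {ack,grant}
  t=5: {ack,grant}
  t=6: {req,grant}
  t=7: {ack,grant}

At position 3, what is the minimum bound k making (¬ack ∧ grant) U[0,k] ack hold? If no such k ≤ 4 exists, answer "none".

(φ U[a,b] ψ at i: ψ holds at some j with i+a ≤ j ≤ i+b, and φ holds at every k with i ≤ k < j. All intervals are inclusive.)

1

Need earliest j ≥ 3 with ack, and (¬ack ∧ grant) at every k in [3,j-1].
  j=3: rhs fails.
  j=4: rhs holds; lhs holds on [3,3]. k = 1.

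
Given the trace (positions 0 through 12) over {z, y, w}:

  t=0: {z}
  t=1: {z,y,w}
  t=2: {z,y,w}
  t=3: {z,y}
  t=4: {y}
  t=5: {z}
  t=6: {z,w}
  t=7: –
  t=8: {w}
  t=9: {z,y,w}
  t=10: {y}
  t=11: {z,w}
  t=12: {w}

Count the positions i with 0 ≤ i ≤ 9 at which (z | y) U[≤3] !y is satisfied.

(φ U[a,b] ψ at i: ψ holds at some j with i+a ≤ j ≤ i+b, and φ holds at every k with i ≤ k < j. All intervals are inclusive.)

Evaluate at each i in [0,9]:
  i=0: ✓ (rhs at j=0)
  i=1: ✗ (no rhs in [1,4])
  i=2: ✓ (rhs at j=5; lhs holds on [2,4])
  i=3: ✓ (rhs at j=5; lhs holds on [3,4])
  i=4: ✓ (rhs at j=5; lhs holds on [4,4])
  i=5: ✓ (rhs at j=5)
  i=6: ✓ (rhs at j=6)
  i=7: ✓ (rhs at j=7)
  i=8: ✓ (rhs at j=8)
  i=9: ✓ (rhs at j=11; lhs holds on [9,10])
Positions where it holds: {0, 2, 3, 4, 5, 6, 7, 8, 9} → 9.

9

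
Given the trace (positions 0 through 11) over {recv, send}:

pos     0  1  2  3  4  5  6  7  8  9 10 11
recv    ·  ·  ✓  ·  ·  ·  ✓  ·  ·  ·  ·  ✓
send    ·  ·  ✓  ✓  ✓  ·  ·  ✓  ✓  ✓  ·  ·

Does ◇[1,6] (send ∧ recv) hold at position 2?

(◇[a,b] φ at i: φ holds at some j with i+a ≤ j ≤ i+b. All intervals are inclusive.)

Check (send ∧ recv) at each j in [3,8]:
  j=3: false
  j=4: false
  j=5: false
  j=6: false
  j=7: false
  j=8: false
No position in the window satisfies it → formula fails.

No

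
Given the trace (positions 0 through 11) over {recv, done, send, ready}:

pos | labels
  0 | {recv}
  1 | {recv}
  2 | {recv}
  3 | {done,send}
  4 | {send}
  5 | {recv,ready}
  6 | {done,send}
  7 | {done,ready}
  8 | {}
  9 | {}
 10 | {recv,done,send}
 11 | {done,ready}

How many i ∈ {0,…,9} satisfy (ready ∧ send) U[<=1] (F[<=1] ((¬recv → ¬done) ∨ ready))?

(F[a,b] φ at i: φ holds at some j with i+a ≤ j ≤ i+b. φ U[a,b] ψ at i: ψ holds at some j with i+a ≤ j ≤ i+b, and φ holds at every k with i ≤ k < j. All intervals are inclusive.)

Evaluate at each i in [0,9]:
  i=0: ✓ (rhs at j=0)
  i=1: ✓ (rhs at j=1)
  i=2: ✓ (rhs at j=2)
  i=3: ✓ (rhs at j=3)
  i=4: ✓ (rhs at j=4)
  i=5: ✓ (rhs at j=5)
  i=6: ✓ (rhs at j=6)
  i=7: ✓ (rhs at j=7)
  i=8: ✓ (rhs at j=8)
  i=9: ✓ (rhs at j=9)
Positions where it holds: {0, 1, 2, 3, 4, 5, 6, 7, 8, 9} → 10.

10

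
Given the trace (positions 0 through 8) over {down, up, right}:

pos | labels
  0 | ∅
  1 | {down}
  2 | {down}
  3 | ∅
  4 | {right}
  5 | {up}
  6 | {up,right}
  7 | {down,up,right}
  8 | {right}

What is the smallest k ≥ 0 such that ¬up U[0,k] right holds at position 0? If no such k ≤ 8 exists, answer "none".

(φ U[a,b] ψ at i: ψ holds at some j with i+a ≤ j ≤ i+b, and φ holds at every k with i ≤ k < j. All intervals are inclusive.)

Need earliest j ≥ 0 with right, and ¬up at every k in [0,j-1].
  j=0: rhs fails.
  j=1: rhs fails.
  j=2: rhs fails.
  j=3: rhs fails.
  j=4: rhs holds; lhs holds on [0,3]. k = 4.

4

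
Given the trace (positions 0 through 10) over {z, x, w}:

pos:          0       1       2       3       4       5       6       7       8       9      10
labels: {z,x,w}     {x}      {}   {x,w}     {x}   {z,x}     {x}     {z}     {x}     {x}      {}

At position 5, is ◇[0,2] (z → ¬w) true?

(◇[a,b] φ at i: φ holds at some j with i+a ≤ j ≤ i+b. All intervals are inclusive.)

Check (z → ¬w) at each j in [5,7]:
  j=5: true
  j=6: true
  j=7: true
Found at j=5 → formula holds.

Holds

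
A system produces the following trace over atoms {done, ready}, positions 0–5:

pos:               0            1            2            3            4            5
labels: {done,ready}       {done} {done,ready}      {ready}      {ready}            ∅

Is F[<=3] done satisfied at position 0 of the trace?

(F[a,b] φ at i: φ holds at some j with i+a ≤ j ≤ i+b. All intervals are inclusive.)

Check done at each j in [0,3]:
  j=0: true
  j=1: true
  j=2: true
  j=3: false
Found at j=0 → formula holds.

True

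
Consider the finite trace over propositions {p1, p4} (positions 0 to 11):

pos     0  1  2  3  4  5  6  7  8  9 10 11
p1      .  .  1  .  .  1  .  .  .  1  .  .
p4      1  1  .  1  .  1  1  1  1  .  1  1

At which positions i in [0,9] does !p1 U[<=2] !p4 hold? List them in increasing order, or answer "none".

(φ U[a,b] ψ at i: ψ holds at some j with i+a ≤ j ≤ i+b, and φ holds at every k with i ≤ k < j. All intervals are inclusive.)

0, 1, 2, 3, 4, 7, 8, 9

Evaluate at each i in [0,9]:
  i=0: ✓ (rhs at j=2; lhs holds on [0,1])
  i=1: ✓ (rhs at j=2; lhs holds on [1,1])
  i=2: ✓ (rhs at j=2)
  i=3: ✓ (rhs at j=4; lhs holds on [3,3])
  i=4: ✓ (rhs at j=4)
  i=5: ✗ (no rhs in [5,7])
  i=6: ✗ (no rhs in [6,8])
  i=7: ✓ (rhs at j=9; lhs holds on [7,8])
  i=8: ✓ (rhs at j=9; lhs holds on [8,8])
  i=9: ✓ (rhs at j=9)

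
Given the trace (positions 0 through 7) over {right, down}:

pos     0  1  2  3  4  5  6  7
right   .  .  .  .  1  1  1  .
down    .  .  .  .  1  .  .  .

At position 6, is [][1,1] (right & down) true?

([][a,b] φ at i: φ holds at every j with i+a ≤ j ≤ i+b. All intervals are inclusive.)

Check (right & down) at every j in [7,7]:
  j=7: false
Fails at j=7 → formula fails.

False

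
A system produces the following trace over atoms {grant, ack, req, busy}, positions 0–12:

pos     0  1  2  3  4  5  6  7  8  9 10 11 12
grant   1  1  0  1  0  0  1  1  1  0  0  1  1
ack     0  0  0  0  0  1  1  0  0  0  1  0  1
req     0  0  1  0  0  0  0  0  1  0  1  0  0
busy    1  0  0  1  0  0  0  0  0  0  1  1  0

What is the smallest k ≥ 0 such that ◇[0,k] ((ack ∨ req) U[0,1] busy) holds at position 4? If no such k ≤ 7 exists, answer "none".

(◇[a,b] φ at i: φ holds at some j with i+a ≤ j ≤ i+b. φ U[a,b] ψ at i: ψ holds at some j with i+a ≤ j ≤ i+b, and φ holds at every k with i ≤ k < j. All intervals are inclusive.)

Scan j = 4,5,… for ((ack ∨ req) U[0,1] busy):
  j=4: fails
  j=5: fails
  j=6: fails
  j=7: fails
  j=8: fails
  j=9: fails
  j=10: holds
First hit at j=10, so smallest k = 10-4 = 6.

6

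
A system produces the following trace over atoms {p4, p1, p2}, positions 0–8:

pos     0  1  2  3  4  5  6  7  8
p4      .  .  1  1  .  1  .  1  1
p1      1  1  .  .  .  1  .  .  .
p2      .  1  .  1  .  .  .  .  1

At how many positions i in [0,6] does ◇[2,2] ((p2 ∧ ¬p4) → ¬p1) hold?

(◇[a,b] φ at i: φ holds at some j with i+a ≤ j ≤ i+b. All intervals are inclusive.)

7

Evaluate at each i in [0,6]:
  i=0: ✓ (witness j=2)
  i=1: ✓ (witness j=3)
  i=2: ✓ (witness j=4)
  i=3: ✓ (witness j=5)
  i=4: ✓ (witness j=6)
  i=5: ✓ (witness j=7)
  i=6: ✓ (witness j=8)
Positions where it holds: {0, 1, 2, 3, 4, 5, 6} → 7.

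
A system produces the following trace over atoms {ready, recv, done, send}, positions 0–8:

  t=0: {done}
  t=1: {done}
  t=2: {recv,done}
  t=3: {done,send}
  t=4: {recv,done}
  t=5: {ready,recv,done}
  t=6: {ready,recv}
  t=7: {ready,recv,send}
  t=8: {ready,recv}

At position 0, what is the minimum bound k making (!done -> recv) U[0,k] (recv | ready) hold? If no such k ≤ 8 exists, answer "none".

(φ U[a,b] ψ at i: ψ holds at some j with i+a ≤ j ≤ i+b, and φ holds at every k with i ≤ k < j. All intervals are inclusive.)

2

Need earliest j ≥ 0 with (recv | ready), and (!done -> recv) at every k in [0,j-1].
  j=0: rhs fails.
  j=1: rhs fails.
  j=2: rhs holds; lhs holds on [0,1]. k = 2.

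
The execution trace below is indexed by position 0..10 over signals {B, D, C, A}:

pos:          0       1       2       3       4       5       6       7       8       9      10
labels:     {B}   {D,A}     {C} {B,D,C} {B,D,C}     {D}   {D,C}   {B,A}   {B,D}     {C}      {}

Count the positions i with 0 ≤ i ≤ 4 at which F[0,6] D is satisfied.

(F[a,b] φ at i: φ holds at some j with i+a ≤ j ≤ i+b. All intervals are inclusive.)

Evaluate at each i in [0,4]:
  i=0: ✓ (witness j=1)
  i=1: ✓ (witness j=1)
  i=2: ✓ (witness j=3)
  i=3: ✓ (witness j=3)
  i=4: ✓ (witness j=4)
Positions where it holds: {0, 1, 2, 3, 4} → 5.

5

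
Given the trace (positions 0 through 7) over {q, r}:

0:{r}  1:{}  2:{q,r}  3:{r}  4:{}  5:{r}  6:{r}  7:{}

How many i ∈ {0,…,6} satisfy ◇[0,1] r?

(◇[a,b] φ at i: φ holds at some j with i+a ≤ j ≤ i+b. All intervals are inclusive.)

Evaluate at each i in [0,6]:
  i=0: ✓ (witness j=0)
  i=1: ✓ (witness j=2)
  i=2: ✓ (witness j=2)
  i=3: ✓ (witness j=3)
  i=4: ✓ (witness j=5)
  i=5: ✓ (witness j=5)
  i=6: ✓ (witness j=6)
Positions where it holds: {0, 1, 2, 3, 4, 5, 6} → 7.

7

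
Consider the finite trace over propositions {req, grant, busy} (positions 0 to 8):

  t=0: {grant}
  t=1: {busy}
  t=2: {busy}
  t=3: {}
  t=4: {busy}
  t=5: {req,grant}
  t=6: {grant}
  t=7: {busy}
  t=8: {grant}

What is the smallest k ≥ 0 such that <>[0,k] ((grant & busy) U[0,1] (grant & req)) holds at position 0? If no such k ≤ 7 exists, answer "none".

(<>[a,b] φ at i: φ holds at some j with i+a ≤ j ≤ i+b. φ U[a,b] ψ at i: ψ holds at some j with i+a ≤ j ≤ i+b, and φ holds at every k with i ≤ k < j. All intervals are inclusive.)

Scan j = 0,1,… for ((grant & busy) U[0,1] (grant & req)):
  j=0: fails
  j=1: fails
  j=2: fails
  j=3: fails
  j=4: fails
  j=5: holds
First hit at j=5, so smallest k = 5-0 = 5.

5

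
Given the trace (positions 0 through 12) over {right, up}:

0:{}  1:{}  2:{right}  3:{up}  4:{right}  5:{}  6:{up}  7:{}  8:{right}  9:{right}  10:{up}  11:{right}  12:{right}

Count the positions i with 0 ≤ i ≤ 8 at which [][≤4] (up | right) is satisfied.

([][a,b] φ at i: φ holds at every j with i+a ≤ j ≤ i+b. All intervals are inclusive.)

1

Evaluate at each i in [0,8]:
  i=0: ✗ (fails at j=0)
  i=1: ✗ (fails at j=1)
  i=2: ✗ (fails at j=5)
  i=3: ✗ (fails at j=5)
  i=4: ✗ (fails at j=5)
  i=5: ✗ (fails at j=5)
  i=6: ✗ (fails at j=7)
  i=7: ✗ (fails at j=7)
  i=8: ✓ (all of [8,12])
Positions where it holds: {8} → 1.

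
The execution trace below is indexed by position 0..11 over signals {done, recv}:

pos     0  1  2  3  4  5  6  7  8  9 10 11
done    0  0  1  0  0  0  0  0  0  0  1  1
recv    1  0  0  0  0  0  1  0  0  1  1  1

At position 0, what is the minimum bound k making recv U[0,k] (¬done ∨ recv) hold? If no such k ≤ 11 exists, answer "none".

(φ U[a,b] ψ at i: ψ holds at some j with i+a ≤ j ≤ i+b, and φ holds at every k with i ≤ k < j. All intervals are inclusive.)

0

Need earliest j ≥ 0 with (¬done ∨ recv), and recv at every k in [0,j-1].
  j=0: rhs holds (empty prefix). k = 0.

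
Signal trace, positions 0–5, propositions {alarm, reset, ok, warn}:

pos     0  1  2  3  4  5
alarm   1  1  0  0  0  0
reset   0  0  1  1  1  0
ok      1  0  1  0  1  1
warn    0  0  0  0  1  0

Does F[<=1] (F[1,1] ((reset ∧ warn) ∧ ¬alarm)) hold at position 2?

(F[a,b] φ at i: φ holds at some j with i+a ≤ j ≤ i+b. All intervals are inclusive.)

Holds

Check F[1,1] ((reset ∧ warn) ∧ ¬alarm) at each j in [2,3]:
  j=2: fails (none in [3,3])
  j=3: holds (witness at 4)
Found at j=3 → formula holds.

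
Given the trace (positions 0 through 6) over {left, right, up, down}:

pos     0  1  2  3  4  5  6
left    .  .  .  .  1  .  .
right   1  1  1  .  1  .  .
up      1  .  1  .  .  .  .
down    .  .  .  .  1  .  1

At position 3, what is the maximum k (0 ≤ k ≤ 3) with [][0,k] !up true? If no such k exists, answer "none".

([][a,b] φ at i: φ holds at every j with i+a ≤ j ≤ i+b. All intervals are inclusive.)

!up must hold from j=3 onward; find where it first fails.
  j=3: holds
  j=4: holds
  j=5: holds
  j=6: holds
Holds through j=6; largest k = 3.

3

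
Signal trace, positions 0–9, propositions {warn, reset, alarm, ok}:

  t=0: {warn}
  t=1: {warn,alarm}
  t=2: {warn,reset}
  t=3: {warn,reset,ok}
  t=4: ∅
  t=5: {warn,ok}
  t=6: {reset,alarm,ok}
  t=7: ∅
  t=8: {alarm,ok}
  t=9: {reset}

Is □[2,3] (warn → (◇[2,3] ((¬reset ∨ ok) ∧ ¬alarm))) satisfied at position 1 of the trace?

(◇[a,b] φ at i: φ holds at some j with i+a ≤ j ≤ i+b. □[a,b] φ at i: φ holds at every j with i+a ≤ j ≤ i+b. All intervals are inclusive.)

Check (warn → (◇[2,3] ((¬reset ∨ ok) ∧ ¬alarm))) at every j in [3,4]:
  j=3: antecedent true; consequent holds (witness at 5) → ✓
  j=4: antecedent false → ✓
All positions satisfy it → formula holds.

Holds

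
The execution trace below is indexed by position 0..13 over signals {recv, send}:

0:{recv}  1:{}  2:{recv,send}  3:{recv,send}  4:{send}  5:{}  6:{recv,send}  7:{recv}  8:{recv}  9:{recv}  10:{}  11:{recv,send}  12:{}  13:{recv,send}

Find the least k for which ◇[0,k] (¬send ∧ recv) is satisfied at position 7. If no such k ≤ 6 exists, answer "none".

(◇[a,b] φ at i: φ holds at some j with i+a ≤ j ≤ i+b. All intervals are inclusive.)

0

Scan j = 7,8,… for (¬send ∧ recv):
  j=7: holds
First hit at j=7, so smallest k = 7-7 = 0.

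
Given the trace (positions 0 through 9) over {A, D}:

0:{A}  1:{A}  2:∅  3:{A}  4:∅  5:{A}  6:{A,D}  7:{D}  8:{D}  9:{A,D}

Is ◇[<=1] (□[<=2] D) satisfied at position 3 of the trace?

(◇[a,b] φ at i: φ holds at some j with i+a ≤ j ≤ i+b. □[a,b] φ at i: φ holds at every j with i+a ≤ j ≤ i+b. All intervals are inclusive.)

False

Check □[<=2] D at each j in [3,4]:
  j=3: fails at 3
  j=4: fails at 4
No position in the window satisfies it → formula fails.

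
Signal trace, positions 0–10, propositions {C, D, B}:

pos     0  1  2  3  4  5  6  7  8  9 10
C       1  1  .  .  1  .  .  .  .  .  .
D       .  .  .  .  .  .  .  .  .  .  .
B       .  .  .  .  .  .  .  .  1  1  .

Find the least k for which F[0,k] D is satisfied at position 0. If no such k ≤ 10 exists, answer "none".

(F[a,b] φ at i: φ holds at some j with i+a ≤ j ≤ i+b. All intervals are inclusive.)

Scan j = 0,1,… for D:
  j=0: fails
  j=1: fails
  j=2: fails
  j=3: fails
  j=4: fails
  j=5: fails
  j=6: fails
  j=7: fails
  j=8: fails
  j=9: fails
  j=10: fails
No j in [0,10] satisfies it → none.

none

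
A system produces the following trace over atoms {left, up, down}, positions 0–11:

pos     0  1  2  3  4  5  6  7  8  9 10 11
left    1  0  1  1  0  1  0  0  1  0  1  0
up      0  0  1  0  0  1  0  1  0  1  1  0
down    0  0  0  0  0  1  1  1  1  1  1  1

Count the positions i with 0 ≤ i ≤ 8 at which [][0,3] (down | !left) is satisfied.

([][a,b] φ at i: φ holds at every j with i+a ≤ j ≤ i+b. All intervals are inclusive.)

Evaluate at each i in [0,8]:
  i=0: ✗ (fails at j=0)
  i=1: ✗ (fails at j=2)
  i=2: ✗ (fails at j=2)
  i=3: ✗ (fails at j=3)
  i=4: ✓ (all of [4,7])
  i=5: ✓ (all of [5,8])
  i=6: ✓ (all of [6,9])
  i=7: ✓ (all of [7,10])
  i=8: ✓ (all of [8,11])
Positions where it holds: {4, 5, 6, 7, 8} → 5.

5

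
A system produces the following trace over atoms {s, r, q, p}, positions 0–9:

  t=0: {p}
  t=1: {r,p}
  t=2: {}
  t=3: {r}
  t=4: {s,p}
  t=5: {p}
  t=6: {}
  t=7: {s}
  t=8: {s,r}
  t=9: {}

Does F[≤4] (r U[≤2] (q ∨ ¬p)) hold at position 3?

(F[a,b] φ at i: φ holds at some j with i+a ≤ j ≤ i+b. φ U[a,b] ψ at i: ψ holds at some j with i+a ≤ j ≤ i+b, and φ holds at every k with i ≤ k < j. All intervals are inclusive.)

Check (r U[≤2] (q ∨ ¬p)) at each j in [3,7]:
  j=3: holds
  j=4: fails
  j=5: fails
  j=6: holds
  j=7: holds
Found at j=3 → formula holds.

Yes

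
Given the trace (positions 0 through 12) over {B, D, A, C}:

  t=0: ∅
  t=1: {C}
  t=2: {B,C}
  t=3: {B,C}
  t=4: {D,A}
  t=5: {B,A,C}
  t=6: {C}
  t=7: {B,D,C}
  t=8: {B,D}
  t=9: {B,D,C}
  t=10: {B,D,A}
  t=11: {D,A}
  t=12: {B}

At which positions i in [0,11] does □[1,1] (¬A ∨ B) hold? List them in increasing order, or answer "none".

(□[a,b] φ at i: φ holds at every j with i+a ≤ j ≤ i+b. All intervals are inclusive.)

Evaluate at each i in [0,11]:
  i=0: ✓ (all of [1,1])
  i=1: ✓ (all of [2,2])
  i=2: ✓ (all of [3,3])
  i=3: ✗ (fails at j=4)
  i=4: ✓ (all of [5,5])
  i=5: ✓ (all of [6,6])
  i=6: ✓ (all of [7,7])
  i=7: ✓ (all of [8,8])
  i=8: ✓ (all of [9,9])
  i=9: ✓ (all of [10,10])
  i=10: ✗ (fails at j=11)
  i=11: ✓ (all of [12,12])

0, 1, 2, 4, 5, 6, 7, 8, 9, 11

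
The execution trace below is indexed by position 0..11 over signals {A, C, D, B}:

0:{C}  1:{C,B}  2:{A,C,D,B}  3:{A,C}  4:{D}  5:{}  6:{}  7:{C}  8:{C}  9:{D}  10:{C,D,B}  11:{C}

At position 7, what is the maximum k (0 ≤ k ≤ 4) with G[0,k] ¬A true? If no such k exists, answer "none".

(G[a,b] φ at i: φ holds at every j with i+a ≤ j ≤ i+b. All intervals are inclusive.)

4

¬A must hold from j=7 onward; find where it first fails.
  j=7: holds
  j=8: holds
  j=9: holds
  j=10: holds
  j=11: holds
Holds through j=11; largest k = 4.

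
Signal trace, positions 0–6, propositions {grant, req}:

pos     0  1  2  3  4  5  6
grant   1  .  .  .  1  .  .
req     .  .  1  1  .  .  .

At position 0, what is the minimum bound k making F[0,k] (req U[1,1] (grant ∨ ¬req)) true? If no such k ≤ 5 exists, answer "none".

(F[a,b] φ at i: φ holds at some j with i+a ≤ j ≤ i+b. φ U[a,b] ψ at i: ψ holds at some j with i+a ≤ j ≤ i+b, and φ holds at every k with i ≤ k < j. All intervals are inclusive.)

3

Scan j = 0,1,… for (req U[1,1] (grant ∨ ¬req)):
  j=0: fails
  j=1: fails
  j=2: fails
  j=3: holds
First hit at j=3, so smallest k = 3-0 = 3.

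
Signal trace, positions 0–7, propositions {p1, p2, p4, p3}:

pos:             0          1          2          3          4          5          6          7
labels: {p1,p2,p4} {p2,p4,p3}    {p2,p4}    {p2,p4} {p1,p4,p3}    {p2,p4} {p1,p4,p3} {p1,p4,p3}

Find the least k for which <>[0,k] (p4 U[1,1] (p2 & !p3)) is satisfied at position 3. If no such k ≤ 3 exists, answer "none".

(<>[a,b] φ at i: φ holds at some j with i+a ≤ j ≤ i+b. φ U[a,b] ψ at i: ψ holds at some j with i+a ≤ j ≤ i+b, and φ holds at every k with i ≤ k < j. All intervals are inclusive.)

1

Scan j = 3,4,… for (p4 U[1,1] (p2 & !p3)):
  j=3: fails
  j=4: holds
First hit at j=4, so smallest k = 4-3 = 1.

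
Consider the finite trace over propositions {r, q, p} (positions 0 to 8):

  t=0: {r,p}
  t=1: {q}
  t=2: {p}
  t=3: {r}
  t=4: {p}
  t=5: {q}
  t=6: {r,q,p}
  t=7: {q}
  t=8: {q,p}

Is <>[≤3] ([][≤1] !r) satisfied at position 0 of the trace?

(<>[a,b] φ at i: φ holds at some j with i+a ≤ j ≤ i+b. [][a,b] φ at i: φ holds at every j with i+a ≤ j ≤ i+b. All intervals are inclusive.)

Check [][≤1] !r at each j in [0,3]:
  j=0: fails at 0
  j=1: holds on [1,2]
  j=2: fails at 3
  j=3: fails at 3
Found at j=1 → formula holds.

Holds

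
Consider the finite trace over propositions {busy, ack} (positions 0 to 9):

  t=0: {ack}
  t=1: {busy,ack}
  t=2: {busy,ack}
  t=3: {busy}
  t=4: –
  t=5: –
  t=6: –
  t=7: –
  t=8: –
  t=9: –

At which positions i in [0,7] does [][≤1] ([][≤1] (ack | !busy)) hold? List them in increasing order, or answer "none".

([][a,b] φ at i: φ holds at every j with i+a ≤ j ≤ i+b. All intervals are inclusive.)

Evaluate at each i in [0,7]:
  i=0: ✓ (all of [0,1])
  i=1: ✗ (fails at j=2)
  i=2: ✗ (fails at j=2)
  i=3: ✗ (fails at j=3)
  i=4: ✓ (all of [4,5])
  i=5: ✓ (all of [5,6])
  i=6: ✓ (all of [6,7])
  i=7: ✓ (all of [7,8])

0, 4, 5, 6, 7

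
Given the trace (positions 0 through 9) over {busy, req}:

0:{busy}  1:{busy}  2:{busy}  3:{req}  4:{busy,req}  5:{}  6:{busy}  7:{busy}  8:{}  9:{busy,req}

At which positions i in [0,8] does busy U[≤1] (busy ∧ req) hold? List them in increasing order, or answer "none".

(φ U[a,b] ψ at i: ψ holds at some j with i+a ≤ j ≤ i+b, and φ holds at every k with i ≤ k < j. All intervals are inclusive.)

4

Evaluate at each i in [0,8]:
  i=0: ✗ (no rhs in [0,1])
  i=1: ✗ (no rhs in [1,2])
  i=2: ✗ (no rhs in [2,3])
  i=3: ✗ (lhs fails at k=3 before rhs at j=4)
  i=4: ✓ (rhs at j=4)
  i=5: ✗ (no rhs in [5,6])
  i=6: ✗ (no rhs in [6,7])
  i=7: ✗ (no rhs in [7,8])
  i=8: ✗ (lhs fails at k=8 before rhs at j=9)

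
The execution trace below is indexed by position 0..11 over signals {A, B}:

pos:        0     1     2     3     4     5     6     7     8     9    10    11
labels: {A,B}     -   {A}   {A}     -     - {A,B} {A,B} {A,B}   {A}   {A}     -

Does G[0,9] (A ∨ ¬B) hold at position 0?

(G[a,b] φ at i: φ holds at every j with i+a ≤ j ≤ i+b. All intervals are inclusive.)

Check (A ∨ ¬B) at every j in [0,9]:
  j=0: true
  j=1: true
  j=2: true
  j=3: true
  j=4: true
  j=5: true
  j=6: true
  j=7: true
  j=8: true
  j=9: true
All positions satisfy it → formula holds.

Holds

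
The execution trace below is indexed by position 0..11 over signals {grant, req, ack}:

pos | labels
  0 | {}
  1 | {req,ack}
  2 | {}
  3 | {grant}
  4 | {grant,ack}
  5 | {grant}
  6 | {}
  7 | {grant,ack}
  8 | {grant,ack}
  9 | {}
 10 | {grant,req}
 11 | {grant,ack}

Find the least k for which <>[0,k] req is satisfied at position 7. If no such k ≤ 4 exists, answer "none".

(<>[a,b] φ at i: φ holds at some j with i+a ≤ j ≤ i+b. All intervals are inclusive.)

Scan j = 7,8,… for req:
  j=7: fails
  j=8: fails
  j=9: fails
  j=10: holds
First hit at j=10, so smallest k = 10-7 = 3.

3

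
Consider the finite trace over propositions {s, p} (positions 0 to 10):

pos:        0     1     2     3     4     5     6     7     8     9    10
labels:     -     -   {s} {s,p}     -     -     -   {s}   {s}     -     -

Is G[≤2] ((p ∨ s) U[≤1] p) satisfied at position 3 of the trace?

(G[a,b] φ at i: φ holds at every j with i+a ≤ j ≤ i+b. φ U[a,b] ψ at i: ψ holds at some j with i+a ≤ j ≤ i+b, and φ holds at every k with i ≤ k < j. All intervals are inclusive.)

Check ((p ∨ s) U[≤1] p) at every j in [3,5]:
  j=3: holds
  j=4: fails
  j=5: fails
Fails at j=4 → formula fails.

No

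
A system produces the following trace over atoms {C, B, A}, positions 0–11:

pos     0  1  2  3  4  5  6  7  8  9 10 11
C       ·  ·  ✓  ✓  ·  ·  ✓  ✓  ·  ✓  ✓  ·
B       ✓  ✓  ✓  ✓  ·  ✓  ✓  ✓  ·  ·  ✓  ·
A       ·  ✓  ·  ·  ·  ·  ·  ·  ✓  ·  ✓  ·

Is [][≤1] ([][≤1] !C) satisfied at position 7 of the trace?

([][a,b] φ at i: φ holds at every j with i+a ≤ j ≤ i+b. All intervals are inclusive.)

Check [][≤1] !C at every j in [7,8]:
  j=7: fails at 7
  j=8: fails at 9
Fails at j=7 → formula fails.

No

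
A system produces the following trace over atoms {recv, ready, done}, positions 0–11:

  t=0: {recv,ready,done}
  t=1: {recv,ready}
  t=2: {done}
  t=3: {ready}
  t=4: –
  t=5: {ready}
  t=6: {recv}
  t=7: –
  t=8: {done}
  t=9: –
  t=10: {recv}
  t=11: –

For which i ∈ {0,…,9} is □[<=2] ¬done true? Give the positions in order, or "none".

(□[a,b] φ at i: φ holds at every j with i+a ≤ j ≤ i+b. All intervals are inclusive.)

3, 4, 5, 9

Evaluate at each i in [0,9]:
  i=0: ✗ (fails at j=0)
  i=1: ✗ (fails at j=2)
  i=2: ✗ (fails at j=2)
  i=3: ✓ (all of [3,5])
  i=4: ✓ (all of [4,6])
  i=5: ✓ (all of [5,7])
  i=6: ✗ (fails at j=8)
  i=7: ✗ (fails at j=8)
  i=8: ✗ (fails at j=8)
  i=9: ✓ (all of [9,11])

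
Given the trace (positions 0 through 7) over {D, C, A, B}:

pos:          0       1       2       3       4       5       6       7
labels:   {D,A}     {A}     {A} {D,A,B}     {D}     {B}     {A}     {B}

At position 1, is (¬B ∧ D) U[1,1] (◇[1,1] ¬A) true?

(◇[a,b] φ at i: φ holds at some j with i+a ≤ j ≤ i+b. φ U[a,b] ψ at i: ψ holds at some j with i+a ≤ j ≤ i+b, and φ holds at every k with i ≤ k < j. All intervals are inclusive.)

False

Need some j in [2,2] with ◇[1,1] ¬A, and (¬B ∧ D) at every k in [1,j-1].
  j=2: ◇[1,1] ¬A — fails (none in [3,3]).
No j in the window works → until fails.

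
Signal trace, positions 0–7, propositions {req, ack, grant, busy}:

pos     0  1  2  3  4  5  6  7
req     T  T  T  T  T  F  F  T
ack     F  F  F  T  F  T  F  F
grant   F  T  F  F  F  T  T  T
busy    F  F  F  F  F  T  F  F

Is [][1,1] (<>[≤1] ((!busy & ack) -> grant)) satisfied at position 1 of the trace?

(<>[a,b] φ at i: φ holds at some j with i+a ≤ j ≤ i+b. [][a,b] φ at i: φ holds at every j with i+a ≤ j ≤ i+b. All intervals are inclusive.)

Yes

Check <>[≤1] ((!busy & ack) -> grant) at every j in [2,2]:
  j=2: holds (witness at 2)
All positions satisfy it → formula holds.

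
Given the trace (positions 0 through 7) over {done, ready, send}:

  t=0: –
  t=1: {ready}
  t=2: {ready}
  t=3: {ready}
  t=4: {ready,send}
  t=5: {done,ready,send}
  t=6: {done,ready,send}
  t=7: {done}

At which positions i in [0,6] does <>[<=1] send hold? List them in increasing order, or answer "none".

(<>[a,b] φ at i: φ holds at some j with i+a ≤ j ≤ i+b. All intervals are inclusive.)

3, 4, 5, 6

Evaluate at each i in [0,6]:
  i=0: ✗ (none in [0,1])
  i=1: ✗ (none in [1,2])
  i=2: ✗ (none in [2,3])
  i=3: ✓ (witness j=4)
  i=4: ✓ (witness j=4)
  i=5: ✓ (witness j=5)
  i=6: ✓ (witness j=6)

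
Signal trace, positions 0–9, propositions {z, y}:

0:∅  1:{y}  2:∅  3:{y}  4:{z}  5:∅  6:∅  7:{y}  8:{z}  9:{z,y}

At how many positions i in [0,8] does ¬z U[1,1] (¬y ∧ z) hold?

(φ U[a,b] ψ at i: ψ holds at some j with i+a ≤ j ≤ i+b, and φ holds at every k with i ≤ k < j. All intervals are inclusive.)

Evaluate at each i in [0,8]:
  i=0: ✗ (no rhs in [1,1])
  i=1: ✗ (no rhs in [2,2])
  i=2: ✗ (no rhs in [3,3])
  i=3: ✓ (rhs at j=4; lhs holds on [3,3])
  i=4: ✗ (no rhs in [5,5])
  i=5: ✗ (no rhs in [6,6])
  i=6: ✗ (no rhs in [7,7])
  i=7: ✓ (rhs at j=8; lhs holds on [7,7])
  i=8: ✗ (no rhs in [9,9])
Positions where it holds: {3, 7} → 2.

2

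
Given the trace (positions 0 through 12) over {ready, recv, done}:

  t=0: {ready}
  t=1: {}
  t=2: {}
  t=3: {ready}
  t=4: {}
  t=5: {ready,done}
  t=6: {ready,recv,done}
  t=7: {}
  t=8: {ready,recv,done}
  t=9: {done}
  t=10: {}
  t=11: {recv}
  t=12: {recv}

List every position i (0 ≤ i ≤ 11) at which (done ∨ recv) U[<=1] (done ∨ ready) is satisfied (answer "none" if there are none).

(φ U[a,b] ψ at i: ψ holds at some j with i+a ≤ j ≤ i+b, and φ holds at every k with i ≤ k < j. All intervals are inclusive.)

0, 3, 5, 6, 8, 9

Evaluate at each i in [0,11]:
  i=0: ✓ (rhs at j=0)
  i=1: ✗ (no rhs in [1,2])
  i=2: ✗ (lhs fails at k=2 before rhs at j=3)
  i=3: ✓ (rhs at j=3)
  i=4: ✗ (lhs fails at k=4 before rhs at j=5)
  i=5: ✓ (rhs at j=5)
  i=6: ✓ (rhs at j=6)
  i=7: ✗ (lhs fails at k=7 before rhs at j=8)
  i=8: ✓ (rhs at j=8)
  i=9: ✓ (rhs at j=9)
  i=10: ✗ (no rhs in [10,11])
  i=11: ✗ (no rhs in [11,12])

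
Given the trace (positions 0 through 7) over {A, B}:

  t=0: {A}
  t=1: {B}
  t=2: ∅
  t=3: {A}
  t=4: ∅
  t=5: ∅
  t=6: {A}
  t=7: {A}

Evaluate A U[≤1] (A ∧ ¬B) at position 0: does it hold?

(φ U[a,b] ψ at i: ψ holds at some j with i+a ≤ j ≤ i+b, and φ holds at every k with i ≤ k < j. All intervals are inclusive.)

Yes

Need some j in [0,1] with (A ∧ ¬B), and A at every k in [0,j-1].
  j=0: (A ∧ ¬B) holds; no prefix to check → satisfied.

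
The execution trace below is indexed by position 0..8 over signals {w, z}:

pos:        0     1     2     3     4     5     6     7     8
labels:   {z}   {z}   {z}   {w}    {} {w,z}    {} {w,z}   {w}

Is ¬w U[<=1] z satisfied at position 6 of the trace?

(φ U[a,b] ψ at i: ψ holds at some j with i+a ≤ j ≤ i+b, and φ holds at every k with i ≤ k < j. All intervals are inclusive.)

Need some j in [6,7] with z, and ¬w at every k in [6,j-1].
  j=6: z false.
  j=7: z holds; ¬w holds at every k in [6,6] → satisfied.

True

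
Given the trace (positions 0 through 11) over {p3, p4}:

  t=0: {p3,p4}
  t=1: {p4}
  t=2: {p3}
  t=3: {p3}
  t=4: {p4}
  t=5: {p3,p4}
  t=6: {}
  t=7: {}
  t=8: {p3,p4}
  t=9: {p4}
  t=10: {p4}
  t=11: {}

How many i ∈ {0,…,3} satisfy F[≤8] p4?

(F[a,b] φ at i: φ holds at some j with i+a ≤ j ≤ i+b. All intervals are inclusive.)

4

Evaluate at each i in [0,3]:
  i=0: ✓ (witness j=0)
  i=1: ✓ (witness j=1)
  i=2: ✓ (witness j=4)
  i=3: ✓ (witness j=4)
Positions where it holds: {0, 1, 2, 3} → 4.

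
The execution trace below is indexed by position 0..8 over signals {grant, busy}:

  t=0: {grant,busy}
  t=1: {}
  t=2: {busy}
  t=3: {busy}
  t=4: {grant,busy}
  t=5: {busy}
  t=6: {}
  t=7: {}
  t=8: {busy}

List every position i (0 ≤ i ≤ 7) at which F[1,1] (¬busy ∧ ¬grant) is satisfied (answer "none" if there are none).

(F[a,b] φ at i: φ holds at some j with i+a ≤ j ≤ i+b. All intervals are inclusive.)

Evaluate at each i in [0,7]:
  i=0: ✓ (witness j=1)
  i=1: ✗ (none in [2,2])
  i=2: ✗ (none in [3,3])
  i=3: ✗ (none in [4,4])
  i=4: ✗ (none in [5,5])
  i=5: ✓ (witness j=6)
  i=6: ✓ (witness j=7)
  i=7: ✗ (none in [8,8])

0, 5, 6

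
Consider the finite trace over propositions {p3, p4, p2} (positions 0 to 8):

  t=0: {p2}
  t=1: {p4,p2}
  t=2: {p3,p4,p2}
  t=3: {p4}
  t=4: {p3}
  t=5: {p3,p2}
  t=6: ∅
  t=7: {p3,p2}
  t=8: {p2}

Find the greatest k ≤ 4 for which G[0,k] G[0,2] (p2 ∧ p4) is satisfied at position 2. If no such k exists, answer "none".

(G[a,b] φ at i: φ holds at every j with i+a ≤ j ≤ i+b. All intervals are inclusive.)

G[0,2] (p2 ∧ p4) must hold from j=2 onward; find where it first fails.
  j=2: fails → no k works.

none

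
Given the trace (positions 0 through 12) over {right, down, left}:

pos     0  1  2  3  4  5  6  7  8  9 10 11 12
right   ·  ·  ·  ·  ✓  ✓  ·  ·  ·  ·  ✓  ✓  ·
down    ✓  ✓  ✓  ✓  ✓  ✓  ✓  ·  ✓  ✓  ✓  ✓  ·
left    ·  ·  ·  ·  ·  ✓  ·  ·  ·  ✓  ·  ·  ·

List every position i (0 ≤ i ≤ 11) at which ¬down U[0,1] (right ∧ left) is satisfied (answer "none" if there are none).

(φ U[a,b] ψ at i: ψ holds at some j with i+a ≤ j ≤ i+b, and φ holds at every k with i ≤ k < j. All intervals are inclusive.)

5

Evaluate at each i in [0,11]:
  i=0: ✗ (no rhs in [0,1])
  i=1: ✗ (no rhs in [1,2])
  i=2: ✗ (no rhs in [2,3])
  i=3: ✗ (no rhs in [3,4])
  i=4: ✗ (lhs fails at k=4 before rhs at j=5)
  i=5: ✓ (rhs at j=5)
  i=6: ✗ (no rhs in [6,7])
  i=7: ✗ (no rhs in [7,8])
  i=8: ✗ (no rhs in [8,9])
  i=9: ✗ (no rhs in [9,10])
  i=10: ✗ (no rhs in [10,11])
  i=11: ✗ (no rhs in [11,12])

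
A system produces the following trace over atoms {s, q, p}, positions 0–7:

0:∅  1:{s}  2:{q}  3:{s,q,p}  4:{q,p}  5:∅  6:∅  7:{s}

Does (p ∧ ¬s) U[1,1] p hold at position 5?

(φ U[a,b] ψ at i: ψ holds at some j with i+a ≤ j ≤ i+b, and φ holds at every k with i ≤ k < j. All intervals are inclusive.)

Need some j in [6,6] with p, and (p ∧ ¬s) at every k in [5,j-1].
  j=6: p false.
No j in the window works → until fails.

False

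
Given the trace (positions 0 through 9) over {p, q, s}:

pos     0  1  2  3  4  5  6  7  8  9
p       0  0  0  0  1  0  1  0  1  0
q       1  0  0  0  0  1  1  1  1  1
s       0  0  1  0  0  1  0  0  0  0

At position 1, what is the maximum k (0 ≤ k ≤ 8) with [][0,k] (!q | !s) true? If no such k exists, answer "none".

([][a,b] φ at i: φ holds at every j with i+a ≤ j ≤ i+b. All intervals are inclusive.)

(!q | !s) must hold from j=1 onward; find where it first fails.
  j=1: holds
  j=2: holds
  j=3: holds
  j=4: holds
  j=5: fails
Holds on [1,4], so largest k = 3.

3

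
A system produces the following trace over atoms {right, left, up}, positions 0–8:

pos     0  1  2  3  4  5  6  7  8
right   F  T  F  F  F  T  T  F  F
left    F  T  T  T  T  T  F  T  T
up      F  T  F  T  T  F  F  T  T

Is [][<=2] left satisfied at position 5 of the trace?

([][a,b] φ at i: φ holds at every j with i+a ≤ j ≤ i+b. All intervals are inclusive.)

Check left at every j in [5,7]:
  j=5: true
  j=6: false
  j=7: true
Fails at j=6 → formula fails.

Does not hold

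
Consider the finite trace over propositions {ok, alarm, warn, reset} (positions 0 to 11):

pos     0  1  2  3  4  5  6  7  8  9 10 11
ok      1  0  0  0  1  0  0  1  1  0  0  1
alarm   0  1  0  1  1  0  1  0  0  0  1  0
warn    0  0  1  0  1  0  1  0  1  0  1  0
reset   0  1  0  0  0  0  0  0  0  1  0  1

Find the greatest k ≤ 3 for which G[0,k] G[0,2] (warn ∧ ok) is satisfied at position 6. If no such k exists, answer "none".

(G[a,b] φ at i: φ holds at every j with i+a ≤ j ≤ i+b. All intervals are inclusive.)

none

G[0,2] (warn ∧ ok) must hold from j=6 onward; find where it first fails.
  j=6: fails → no k works.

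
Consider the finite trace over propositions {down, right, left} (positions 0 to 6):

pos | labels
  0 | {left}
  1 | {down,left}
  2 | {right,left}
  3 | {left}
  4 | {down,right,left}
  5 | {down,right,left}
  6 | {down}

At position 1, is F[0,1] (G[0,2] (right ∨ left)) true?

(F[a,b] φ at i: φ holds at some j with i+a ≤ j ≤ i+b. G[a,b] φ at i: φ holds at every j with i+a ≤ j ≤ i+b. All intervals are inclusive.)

Check G[0,2] (right ∨ left) at each j in [1,2]:
  j=1: holds on [1,3]
  j=2: holds on [2,4]
Found at j=1 → formula holds.

Holds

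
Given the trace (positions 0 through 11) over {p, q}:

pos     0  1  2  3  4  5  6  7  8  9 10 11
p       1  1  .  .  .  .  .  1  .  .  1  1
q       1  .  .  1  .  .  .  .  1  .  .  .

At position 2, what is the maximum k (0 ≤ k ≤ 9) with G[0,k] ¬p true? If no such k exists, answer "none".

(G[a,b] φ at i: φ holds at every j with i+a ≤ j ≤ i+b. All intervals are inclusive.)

¬p must hold from j=2 onward; find where it first fails.
  j=2: holds
  j=3: holds
  j=4: holds
  j=5: holds
  j=6: holds
  j=7: fails
Holds on [2,6], so largest k = 4.

4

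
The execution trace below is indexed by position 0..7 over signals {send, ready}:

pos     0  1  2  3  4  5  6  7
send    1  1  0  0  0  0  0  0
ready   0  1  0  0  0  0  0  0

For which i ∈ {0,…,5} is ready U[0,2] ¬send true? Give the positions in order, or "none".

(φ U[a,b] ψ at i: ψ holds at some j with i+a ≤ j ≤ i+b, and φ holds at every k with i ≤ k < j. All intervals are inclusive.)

Evaluate at each i in [0,5]:
  i=0: ✗ (lhs fails at k=0 before rhs at j=2)
  i=1: ✓ (rhs at j=2; lhs holds on [1,1])
  i=2: ✓ (rhs at j=2)
  i=3: ✓ (rhs at j=3)
  i=4: ✓ (rhs at j=4)
  i=5: ✓ (rhs at j=5)

1, 2, 3, 4, 5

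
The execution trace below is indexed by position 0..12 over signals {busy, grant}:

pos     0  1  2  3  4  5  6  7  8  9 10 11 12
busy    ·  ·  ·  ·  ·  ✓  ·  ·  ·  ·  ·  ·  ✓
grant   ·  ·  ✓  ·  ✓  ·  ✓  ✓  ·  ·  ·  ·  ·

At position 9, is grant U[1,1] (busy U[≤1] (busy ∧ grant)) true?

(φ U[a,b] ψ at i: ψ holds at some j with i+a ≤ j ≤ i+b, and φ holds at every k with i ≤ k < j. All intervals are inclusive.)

Does not hold

Need some j in [10,10] with (busy U[≤1] (busy ∧ grant)), and grant at every k in [9,j-1].
  j=10: (busy U[≤1] (busy ∧ grant)) — fails.
No j in the window works → until fails.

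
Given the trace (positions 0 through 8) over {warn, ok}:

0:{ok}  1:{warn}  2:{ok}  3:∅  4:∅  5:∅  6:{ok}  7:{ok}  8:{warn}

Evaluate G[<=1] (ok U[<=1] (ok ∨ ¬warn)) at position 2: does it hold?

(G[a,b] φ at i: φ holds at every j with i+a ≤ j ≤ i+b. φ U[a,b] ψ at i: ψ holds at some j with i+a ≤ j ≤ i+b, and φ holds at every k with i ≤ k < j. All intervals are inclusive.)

Check (ok U[<=1] (ok ∨ ¬warn)) at every j in [2,3]:
  j=2: holds
  j=3: holds
All positions satisfy it → formula holds.

Yes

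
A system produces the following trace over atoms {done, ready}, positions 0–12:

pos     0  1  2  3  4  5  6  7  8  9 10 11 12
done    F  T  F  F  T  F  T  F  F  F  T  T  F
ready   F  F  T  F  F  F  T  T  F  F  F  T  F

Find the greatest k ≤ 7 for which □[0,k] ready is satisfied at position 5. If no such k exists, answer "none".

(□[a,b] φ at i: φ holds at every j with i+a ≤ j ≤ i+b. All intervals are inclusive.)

none

ready must hold from j=5 onward; find where it first fails.
  j=5: fails → no k works.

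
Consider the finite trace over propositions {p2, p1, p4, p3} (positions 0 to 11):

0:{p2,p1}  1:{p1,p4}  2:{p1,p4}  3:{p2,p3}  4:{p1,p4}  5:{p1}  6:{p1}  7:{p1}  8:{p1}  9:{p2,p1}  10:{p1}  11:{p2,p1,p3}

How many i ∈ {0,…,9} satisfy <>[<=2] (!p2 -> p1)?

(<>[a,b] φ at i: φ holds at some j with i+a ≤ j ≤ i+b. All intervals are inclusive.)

Evaluate at each i in [0,9]:
  i=0: ✓ (witness j=0)
  i=1: ✓ (witness j=1)
  i=2: ✓ (witness j=2)
  i=3: ✓ (witness j=3)
  i=4: ✓ (witness j=4)
  i=5: ✓ (witness j=5)
  i=6: ✓ (witness j=6)
  i=7: ✓ (witness j=7)
  i=8: ✓ (witness j=8)
  i=9: ✓ (witness j=9)
Positions where it holds: {0, 1, 2, 3, 4, 5, 6, 7, 8, 9} → 10.

10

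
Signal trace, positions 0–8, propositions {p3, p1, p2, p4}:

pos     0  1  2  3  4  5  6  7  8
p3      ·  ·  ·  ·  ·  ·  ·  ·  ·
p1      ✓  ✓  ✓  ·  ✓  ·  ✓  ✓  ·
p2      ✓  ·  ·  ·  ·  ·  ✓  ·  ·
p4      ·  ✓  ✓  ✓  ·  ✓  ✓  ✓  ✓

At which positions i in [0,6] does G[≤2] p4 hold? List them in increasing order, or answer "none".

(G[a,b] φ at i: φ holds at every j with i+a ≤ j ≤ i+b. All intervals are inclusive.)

1, 5, 6

Evaluate at each i in [0,6]:
  i=0: ✗ (fails at j=0)
  i=1: ✓ (all of [1,3])
  i=2: ✗ (fails at j=4)
  i=3: ✗ (fails at j=4)
  i=4: ✗ (fails at j=4)
  i=5: ✓ (all of [5,7])
  i=6: ✓ (all of [6,8])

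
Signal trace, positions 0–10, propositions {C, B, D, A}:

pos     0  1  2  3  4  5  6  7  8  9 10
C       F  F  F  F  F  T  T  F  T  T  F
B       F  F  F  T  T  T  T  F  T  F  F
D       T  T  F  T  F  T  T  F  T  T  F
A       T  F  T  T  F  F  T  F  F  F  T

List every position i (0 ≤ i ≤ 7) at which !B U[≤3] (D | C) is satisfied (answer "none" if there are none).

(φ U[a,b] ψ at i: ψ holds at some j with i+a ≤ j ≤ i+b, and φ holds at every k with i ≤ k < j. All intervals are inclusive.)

Evaluate at each i in [0,7]:
  i=0: ✓ (rhs at j=0)
  i=1: ✓ (rhs at j=1)
  i=2: ✓ (rhs at j=3; lhs holds on [2,2])
  i=3: ✓ (rhs at j=3)
  i=4: ✗ (lhs fails at k=4 before rhs at j=5)
  i=5: ✓ (rhs at j=5)
  i=6: ✓ (rhs at j=6)
  i=7: ✓ (rhs at j=8; lhs holds on [7,7])

0, 1, 2, 3, 5, 6, 7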